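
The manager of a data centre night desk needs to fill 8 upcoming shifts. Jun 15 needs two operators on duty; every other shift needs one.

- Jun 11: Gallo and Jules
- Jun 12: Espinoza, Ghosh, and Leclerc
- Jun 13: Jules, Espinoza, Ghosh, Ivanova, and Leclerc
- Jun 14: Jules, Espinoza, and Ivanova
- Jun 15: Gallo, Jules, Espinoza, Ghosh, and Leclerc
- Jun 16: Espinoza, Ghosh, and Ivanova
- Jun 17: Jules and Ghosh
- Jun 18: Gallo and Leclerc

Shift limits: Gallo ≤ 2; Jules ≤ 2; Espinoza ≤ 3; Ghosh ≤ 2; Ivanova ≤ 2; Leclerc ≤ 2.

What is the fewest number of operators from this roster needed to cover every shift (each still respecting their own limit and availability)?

4

9 slots to fill and no one can take more than 3, so at least ⌈9/3⌉ = 3 operators are needed.
Any 3 operators together have capacity at most 3+2+2 = 7 < 9 slots, so 3 can never suffice.
Gallo, Jules, Espinoza, and Ghosh alone can cover everything: Jun 11→Gallo, Jun 12→Espinoza, Jun 13→Ghosh, Jun 14→Jules, Jun 15→Espinoza+Ghosh, Jun 16→Espinoza, Jun 17→Jules, Jun 18→Gallo.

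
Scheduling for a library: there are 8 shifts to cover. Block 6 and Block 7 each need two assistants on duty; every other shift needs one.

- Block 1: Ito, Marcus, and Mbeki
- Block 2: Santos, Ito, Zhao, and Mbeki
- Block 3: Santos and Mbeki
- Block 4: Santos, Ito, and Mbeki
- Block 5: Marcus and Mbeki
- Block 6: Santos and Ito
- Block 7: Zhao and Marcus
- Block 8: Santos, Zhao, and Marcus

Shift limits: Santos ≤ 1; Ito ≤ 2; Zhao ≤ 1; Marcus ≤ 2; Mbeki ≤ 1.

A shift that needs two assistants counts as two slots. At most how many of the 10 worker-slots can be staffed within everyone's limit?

7

Total capacity across all assistants is 1+2+1+2+1 = 7, and 10 slots are needed, so at most 7 can be filled.
An assignment achieving 7: Block 1→Ito, Block 3→Santos, Block 4→Mbeki, Block 5→Marcus, Block 6→Ito, Block 7→Zhao+Marcus.
Loads: Santos 1/1, Ito 2/2, Zhao 1/1, Marcus 2/2, Mbeki 1/1.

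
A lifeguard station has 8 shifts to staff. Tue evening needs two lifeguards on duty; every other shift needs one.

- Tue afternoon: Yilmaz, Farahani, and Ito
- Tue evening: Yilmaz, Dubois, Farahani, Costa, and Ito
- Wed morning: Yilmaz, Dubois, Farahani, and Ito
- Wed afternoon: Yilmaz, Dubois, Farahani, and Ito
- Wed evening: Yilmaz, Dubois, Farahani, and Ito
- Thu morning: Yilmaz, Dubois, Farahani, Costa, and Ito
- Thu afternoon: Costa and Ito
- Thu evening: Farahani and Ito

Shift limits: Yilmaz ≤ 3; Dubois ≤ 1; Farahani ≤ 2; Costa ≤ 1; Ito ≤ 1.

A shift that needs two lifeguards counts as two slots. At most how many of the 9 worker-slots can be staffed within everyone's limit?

8

Total capacity across all lifeguards is 3+1+2+1+1 = 8, and 9 slots are needed, so at most 8 can be filled.
An assignment achieving 8: Tue afternoon→Yilmaz, Tue evening→Farahani+Ito, Wed morning→Yilmaz, Wed afternoon→Yilmaz, Wed evening→Dubois, Thu afternoon→Costa, Thu evening→Farahani.
Loads: Yilmaz 3/3, Dubois 1/1, Farahani 2/2, Costa 1/1, Ito 1/1.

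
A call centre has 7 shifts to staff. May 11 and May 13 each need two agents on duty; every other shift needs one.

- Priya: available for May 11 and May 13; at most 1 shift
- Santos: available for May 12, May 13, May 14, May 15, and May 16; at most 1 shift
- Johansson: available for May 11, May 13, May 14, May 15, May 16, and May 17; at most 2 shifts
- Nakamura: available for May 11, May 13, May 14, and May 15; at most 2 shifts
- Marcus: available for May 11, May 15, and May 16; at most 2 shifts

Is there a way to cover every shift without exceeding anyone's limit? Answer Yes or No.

Total capacity is 1+1+2+2+2 = 8 but 9 worker-slots are needed — infeasible.

No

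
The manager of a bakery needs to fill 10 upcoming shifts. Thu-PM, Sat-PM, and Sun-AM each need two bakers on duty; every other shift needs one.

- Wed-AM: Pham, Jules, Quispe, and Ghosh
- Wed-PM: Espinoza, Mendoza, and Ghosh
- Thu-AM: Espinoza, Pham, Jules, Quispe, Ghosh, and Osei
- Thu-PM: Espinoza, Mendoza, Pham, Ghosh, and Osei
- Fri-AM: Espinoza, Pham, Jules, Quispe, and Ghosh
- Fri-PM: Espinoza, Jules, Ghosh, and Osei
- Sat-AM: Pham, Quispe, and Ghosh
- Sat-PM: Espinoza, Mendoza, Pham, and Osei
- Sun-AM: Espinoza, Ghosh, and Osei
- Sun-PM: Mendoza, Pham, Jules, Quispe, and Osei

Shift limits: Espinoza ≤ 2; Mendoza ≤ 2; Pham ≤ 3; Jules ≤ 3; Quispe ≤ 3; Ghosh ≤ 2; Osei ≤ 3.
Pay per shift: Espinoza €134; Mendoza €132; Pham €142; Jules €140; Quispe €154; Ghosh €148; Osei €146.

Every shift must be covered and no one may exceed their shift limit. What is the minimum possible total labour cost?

€1816

Picking the cheapest available baker for each shift independently would cost €1760, but that ignores the shift limits.
An optimal schedule: Wed-AM→Jules, Wed-PM→Mendoza, Thu-AM→Jules, Thu-PM→Pham+Osei, Fri-AM→Jules, Fri-PM→Espinoza, Sat-AM→Pham, Sat-PM→Pham+Osei, Sun-AM→Espinoza+Osei, Sun-PM→Mendoza.
Total: 140 + 132 + 140 + 142 + 146 + 140 + 134 + 142 + 142 + 146 + 134 + 146 + 132 = €1816.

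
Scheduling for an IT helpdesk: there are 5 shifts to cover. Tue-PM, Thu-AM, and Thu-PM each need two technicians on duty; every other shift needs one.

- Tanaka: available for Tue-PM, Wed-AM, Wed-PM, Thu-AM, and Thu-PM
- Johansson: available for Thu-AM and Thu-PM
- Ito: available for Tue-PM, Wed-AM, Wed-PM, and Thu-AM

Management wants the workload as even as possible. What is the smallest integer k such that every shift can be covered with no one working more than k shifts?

With 3 technicians and 8 worker-slots to fill, someone must work at least ⌈8/3⌉ = 3 shifts, so k ≥ 3.
k = 3 works: Tue-PM→Tanaka+Ito, Wed-AM→Tanaka, Wed-PM→Ito, Thu-AM→Johansson+Ito, Thu-PM→Tanaka+Johansson.
Loads: Tanaka 3, Johansson 2, Ito 3 — all ≤ 3.

3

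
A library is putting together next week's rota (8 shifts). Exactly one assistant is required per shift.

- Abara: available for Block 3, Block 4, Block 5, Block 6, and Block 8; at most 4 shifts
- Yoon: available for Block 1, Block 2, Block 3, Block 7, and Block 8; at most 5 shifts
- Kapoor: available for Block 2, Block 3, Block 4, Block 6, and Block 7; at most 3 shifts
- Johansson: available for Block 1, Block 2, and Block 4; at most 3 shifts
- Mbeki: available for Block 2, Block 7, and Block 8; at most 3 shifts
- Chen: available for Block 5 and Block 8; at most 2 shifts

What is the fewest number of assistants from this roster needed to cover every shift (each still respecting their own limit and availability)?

2

8 slots to fill and no one can take more than 5, so at least ⌈8/5⌉ = 2 assistants are needed.
Abara and Yoon alone can cover everything: Block 1→Yoon, Block 2→Yoon, Block 3→Abara, Block 4→Abara, Block 5→Abara, Block 6→Abara, Block 7→Yoon, Block 8→Yoon.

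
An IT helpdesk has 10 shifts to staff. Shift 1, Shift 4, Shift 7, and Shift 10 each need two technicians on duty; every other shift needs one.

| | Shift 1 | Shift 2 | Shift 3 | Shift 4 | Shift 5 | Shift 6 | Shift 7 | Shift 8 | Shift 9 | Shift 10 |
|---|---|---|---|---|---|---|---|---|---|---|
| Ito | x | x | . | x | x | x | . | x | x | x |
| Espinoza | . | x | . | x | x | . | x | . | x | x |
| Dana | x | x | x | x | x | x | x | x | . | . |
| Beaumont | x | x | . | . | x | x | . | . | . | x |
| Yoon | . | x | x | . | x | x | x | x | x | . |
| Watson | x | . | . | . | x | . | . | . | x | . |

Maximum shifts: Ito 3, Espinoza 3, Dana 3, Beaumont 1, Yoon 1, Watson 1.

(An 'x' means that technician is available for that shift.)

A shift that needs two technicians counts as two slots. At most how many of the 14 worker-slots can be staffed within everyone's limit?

12

Total capacity across all technicians is 3+3+3+1+1+1 = 12, and 14 slots are needed, so at most 12 can be filled.
An assignment achieving 12: Shift 1→Dana+Beaumont, Shift 3→Dana, Shift 4→Ito+Espinoza, Shift 6→Yoon, Shift 7→Espinoza+Dana, Shift 8→Ito, Shift 9→Watson, Shift 10→Ito+Espinoza.
Loads: Ito 3/3, Espinoza 3/3, Dana 3/3, Beaumont 1/1, Yoon 1/1, Watson 1/1.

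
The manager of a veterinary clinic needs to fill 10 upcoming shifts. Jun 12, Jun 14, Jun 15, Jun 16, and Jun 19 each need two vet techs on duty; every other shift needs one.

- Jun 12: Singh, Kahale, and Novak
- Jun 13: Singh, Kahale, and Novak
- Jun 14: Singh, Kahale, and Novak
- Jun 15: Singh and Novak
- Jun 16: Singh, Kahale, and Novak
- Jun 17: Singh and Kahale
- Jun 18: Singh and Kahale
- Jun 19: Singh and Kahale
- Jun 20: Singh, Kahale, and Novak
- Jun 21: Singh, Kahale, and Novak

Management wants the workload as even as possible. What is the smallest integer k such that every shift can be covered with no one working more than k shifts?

With 3 vet techs and 15 worker-slots to fill, someone must work at least ⌈15/3⌉ = 5 shifts, so k ≥ 5.
k = 5 works: Jun 12→Singh+Kahale, Jun 13→Kahale, Jun 14→Kahale+Novak, Jun 15→Singh+Novak, Jun 16→Kahale+Novak, Jun 17→Singh, Jun 18→Singh, Jun 19→Singh+Kahale, Jun 20→Novak, Jun 21→Novak.
Loads: Singh 5, Kahale 5, Novak 5 — all ≤ 5.

5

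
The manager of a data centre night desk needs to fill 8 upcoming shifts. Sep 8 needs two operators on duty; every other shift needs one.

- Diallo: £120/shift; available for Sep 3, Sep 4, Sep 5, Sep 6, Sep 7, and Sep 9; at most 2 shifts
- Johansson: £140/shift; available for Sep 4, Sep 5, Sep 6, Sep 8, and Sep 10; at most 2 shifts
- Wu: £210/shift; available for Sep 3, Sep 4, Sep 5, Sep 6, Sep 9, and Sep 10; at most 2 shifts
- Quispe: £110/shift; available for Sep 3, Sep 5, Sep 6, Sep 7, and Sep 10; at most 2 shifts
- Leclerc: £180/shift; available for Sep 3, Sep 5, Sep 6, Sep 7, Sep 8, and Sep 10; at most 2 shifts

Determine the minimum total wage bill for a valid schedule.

£1310

Sep 8 can only be covered by Johansson and Leclerc, so that assignment is forced.
Picking the cheapest available operator for each shift independently would cost £1110, but that ignores the shift limits.
An optimal schedule: Sep 3→Quispe, Sep 4→Diallo, Sep 5→Leclerc, Sep 6→Wu, Sep 7→Quispe, Sep 8→Johansson+Leclerc, Sep 9→Diallo, Sep 10→Johansson.
Total: 110 + 120 + 180 + 210 + 110 + 140 + 180 + 120 + 140 = £1310.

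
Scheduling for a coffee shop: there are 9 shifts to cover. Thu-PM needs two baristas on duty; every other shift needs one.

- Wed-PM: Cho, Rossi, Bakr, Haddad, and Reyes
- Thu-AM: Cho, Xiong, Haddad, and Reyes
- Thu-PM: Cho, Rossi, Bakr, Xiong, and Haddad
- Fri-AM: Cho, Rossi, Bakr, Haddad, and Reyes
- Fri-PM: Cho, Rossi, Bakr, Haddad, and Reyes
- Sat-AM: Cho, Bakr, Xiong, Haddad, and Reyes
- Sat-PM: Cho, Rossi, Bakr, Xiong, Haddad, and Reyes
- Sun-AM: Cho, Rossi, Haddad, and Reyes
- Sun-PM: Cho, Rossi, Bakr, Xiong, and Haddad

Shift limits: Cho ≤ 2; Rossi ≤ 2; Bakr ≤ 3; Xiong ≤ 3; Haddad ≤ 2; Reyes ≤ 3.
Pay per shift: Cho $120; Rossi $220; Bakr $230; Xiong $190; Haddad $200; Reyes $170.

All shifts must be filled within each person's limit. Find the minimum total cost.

$1720

Picking the cheapest available barista for each shift independently would cost $1270, but that ignores the shift limits.
An optimal schedule: Wed-PM→Reyes, Thu-AM→Cho, Thu-PM→Xiong+Haddad, Fri-AM→Reyes, Fri-PM→Reyes, Sat-AM→Xiong, Sat-PM→Haddad, Sun-AM→Cho, Sun-PM→Xiong.
Total: 170 + 120 + 190 + 200 + 170 + 170 + 190 + 200 + 120 + 190 = $1720.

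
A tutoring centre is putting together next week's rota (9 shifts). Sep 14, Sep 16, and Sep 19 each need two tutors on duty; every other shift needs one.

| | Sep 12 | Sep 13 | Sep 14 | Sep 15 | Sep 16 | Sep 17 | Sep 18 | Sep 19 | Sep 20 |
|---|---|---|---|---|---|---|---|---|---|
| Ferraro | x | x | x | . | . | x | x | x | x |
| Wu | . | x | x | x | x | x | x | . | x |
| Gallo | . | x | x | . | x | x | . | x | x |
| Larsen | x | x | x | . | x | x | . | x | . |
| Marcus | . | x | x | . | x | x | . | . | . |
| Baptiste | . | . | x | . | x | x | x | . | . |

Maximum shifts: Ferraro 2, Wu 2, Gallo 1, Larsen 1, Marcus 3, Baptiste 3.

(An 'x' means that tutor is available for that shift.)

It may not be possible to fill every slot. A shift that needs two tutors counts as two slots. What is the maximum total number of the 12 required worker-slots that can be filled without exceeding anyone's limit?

12

Total capacity across all tutors is 2+2+1+1+3+3 = 12, and 12 slots are needed, so at most 12 can be filled.
An assignment achieving 12: Sep 12→Ferraro, Sep 13→Marcus, Sep 14→Marcus+Baptiste, Sep 15→Wu, Sep 16→Marcus+Baptiste, Sep 17→Baptiste, Sep 18→Ferraro, Sep 19→Gallo+Larsen, Sep 20→Wu.
Loads: Ferraro 2/2, Wu 2/2, Gallo 1/1, Larsen 1/1, Marcus 3/3, Baptiste 3/3.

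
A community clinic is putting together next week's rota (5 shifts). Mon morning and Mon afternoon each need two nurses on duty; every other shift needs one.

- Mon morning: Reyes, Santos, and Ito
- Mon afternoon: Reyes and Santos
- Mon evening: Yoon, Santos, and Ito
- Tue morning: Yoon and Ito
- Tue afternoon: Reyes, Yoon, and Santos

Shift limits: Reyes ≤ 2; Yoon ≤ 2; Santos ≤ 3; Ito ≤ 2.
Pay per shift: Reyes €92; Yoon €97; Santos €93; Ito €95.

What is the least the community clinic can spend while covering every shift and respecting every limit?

Mon afternoon can only be covered by Reyes and Santos, so that assignment is forced.
Picking the cheapest available nurse for each shift independently would cost €650, but that ignores the shift limits.
An optimal schedule: Mon morning→Reyes+Santos, Mon afternoon→Reyes+Santos, Mon evening→Ito, Tue morning→Ito, Tue afternoon→Santos.
Total: 92 + 93 + 92 + 93 + 95 + 95 + 93 = €653.

€653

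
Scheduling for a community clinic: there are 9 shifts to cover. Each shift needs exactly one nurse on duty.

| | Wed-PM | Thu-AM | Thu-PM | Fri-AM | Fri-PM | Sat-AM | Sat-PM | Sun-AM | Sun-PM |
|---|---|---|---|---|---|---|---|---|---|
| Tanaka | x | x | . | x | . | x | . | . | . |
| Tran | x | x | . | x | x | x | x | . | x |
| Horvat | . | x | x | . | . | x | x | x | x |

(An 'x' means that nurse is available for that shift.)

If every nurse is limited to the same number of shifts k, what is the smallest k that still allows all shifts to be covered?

3

With 3 nurses and 9 worker-slots to fill, someone must work at least ⌈9/3⌉ = 3 shifts, so k ≥ 3.
k = 3 works: Wed-PM→Tanaka, Thu-AM→Tanaka, Thu-PM→Horvat, Fri-AM→Tanaka, Fri-PM→Tran, Sat-AM→Horvat, Sat-PM→Tran, Sun-AM→Horvat, Sun-PM→Tran.
Loads: Tanaka 3, Tran 3, Horvat 3 — all ≤ 3.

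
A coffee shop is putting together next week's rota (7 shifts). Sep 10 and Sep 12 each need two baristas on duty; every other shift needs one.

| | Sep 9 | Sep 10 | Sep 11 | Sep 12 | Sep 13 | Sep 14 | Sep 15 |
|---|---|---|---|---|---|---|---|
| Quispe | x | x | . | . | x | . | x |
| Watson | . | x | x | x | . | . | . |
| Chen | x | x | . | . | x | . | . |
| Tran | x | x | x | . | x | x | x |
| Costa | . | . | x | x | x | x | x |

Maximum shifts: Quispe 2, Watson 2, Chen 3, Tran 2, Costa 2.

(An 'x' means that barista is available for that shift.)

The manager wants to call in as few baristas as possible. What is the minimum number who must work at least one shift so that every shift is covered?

9 slots to fill and no one can take more than 3, so at least ⌈9/3⌉ = 3 baristas are needed.
Any 3 baristas together have capacity at most 3+2+2 = 7 < 9 slots, so 3 can never suffice.
Quispe, Watson, Chen, and Costa alone can cover everything: Sep 9→Chen, Sep 10→Quispe+Chen, Sep 11→Watson, Sep 12→Watson+Costa, Sep 13→Chen, Sep 14→Costa, Sep 15→Quispe.

4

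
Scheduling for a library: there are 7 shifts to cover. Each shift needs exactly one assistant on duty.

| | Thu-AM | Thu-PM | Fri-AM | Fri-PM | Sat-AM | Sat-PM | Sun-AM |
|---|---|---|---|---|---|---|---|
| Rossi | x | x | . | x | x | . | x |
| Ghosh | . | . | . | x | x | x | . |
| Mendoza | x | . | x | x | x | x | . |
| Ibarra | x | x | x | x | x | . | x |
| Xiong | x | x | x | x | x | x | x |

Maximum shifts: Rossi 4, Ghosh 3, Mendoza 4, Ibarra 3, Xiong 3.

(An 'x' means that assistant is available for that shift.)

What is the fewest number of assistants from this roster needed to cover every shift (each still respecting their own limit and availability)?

2

7 slots to fill and no one can take more than 4, so at least ⌈7/4⌉ = 2 assistants are needed.
Rossi and Mendoza alone can cover everything: Thu-AM→Rossi, Thu-PM→Rossi, Fri-AM→Mendoza, Fri-PM→Rossi, Sat-AM→Mendoza, Sat-PM→Mendoza, Sun-AM→Rossi.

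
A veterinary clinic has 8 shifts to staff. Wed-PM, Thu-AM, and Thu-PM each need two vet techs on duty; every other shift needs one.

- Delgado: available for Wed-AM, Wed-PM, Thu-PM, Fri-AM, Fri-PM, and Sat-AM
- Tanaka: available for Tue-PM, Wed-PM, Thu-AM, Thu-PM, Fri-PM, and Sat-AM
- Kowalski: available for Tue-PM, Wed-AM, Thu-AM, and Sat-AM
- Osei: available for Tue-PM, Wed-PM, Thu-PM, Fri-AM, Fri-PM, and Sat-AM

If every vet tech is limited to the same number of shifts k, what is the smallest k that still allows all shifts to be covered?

With 4 vet techs and 11 worker-slots to fill, someone must work at least ⌈11/4⌉ = 3 shifts, so k ≥ 3.
k = 3 works: Tue-PM→Tanaka, Wed-AM→Delgado, Wed-PM→Delgado+Osei, Thu-AM→Tanaka+Kowalski, Thu-PM→Tanaka+Osei, Fri-AM→Delgado, Fri-PM→Osei, Sat-AM→Kowalski.
Loads: Delgado 3, Tanaka 3, Kowalski 2, Osei 3 — all ≤ 3.

3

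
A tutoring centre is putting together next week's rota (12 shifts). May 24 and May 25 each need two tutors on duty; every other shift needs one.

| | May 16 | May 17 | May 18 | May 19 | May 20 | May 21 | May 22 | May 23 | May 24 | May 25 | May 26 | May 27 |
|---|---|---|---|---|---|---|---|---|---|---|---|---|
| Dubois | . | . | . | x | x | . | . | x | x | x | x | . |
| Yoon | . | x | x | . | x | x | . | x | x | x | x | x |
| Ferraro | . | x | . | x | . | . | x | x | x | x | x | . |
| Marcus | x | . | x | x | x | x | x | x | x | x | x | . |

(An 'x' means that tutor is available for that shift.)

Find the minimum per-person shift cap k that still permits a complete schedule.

4

With 4 tutors and 14 worker-slots to fill, someone must work at least ⌈14/4⌉ = 4 shifts, so k ≥ 4.
k = 4 works: May 16→Marcus, May 17→Yoon, May 18→Yoon, May 19→Dubois, May 20→Dubois, May 21→Yoon, May 22→Ferraro, May 23→Dubois, May 24→Ferraro+Marcus, May 25→Ferraro+Marcus, May 26→Dubois, May 27→Yoon.
Loads: Dubois 4, Yoon 4, Ferraro 3, Marcus 3 — all ≤ 4.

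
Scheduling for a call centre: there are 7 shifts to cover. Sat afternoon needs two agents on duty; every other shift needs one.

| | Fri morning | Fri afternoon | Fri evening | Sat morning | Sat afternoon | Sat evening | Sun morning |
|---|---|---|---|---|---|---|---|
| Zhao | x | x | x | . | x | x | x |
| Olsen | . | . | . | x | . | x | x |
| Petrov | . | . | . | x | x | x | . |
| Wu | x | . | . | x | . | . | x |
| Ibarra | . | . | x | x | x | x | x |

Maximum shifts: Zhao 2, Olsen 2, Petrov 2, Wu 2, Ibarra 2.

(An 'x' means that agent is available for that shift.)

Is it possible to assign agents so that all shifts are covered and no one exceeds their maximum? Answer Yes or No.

Fri afternoon can only be covered by Zhao, so that assignment is forced.
One valid schedule: Fri morning→Zhao, Fri afternoon→Zhao, Fri evening→Ibarra, Sat morning→Olsen, Sat afternoon→Petrov+Ibarra, Sat evening→Olsen, Sun morning→Wu.
Loads: Zhao 2/2, Olsen 2/2, Petrov 1/2, Wu 1/2, Ibarra 2/2 — all within limits.

Yes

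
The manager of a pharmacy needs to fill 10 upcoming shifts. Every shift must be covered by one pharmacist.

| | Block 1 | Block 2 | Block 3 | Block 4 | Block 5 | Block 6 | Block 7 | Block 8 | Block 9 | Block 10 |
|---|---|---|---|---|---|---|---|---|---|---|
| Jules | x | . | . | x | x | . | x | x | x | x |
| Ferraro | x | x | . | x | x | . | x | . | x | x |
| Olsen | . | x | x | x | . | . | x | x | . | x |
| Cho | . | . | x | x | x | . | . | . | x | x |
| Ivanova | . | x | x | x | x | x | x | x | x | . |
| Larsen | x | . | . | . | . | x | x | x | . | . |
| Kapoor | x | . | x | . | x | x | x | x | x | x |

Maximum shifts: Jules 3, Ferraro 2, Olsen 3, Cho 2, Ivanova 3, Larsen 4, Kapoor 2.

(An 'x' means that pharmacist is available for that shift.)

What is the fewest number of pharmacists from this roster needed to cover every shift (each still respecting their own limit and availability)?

3

10 slots to fill and no one can take more than 4, so at least ⌈10/4⌉ = 3 pharmacists are needed.
Jules, Olsen, and Larsen alone can cover everything: Block 1→Larsen, Block 2→Olsen, Block 3→Olsen, Block 4→Jules, Block 5→Jules, Block 6→Larsen, Block 7→Larsen, Block 8→Larsen, Block 9→Jules, Block 10→Olsen.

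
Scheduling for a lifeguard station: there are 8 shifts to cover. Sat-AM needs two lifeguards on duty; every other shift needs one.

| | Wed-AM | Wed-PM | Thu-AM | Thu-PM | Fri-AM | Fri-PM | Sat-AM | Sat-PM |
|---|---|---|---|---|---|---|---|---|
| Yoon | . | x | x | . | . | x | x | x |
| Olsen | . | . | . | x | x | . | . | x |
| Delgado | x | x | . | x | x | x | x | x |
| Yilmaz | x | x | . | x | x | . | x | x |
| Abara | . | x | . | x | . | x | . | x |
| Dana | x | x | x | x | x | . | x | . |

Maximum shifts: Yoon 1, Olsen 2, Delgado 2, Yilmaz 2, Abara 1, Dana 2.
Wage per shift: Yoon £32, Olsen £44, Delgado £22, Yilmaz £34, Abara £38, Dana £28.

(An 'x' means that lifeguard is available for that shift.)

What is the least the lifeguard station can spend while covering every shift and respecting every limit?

Picking the cheapest available lifeguard for each shift independently would cost £210, but that ignores the shift limits.
An optimal schedule: Wed-AM→Delgado, Wed-PM→Yilmaz, Thu-AM→Dana, Thu-PM→Abara, Fri-AM→Dana, Fri-PM→Delgado, Sat-AM→Yoon+Yilmaz, Sat-PM→Olsen.
Total: 22 + 34 + 28 + 38 + 28 + 22 + 32 + 34 + 44 = £282.

£282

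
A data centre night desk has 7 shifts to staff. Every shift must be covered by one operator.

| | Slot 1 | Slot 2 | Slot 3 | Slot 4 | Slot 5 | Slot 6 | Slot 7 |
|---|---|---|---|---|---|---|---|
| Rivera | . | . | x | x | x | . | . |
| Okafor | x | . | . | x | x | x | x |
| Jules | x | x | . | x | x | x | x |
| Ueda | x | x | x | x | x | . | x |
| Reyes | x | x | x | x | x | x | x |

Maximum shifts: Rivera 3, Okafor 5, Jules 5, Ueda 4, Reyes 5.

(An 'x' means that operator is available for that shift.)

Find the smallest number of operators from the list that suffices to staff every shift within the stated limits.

2

7 slots to fill and no one can take more than 5, so at least ⌈7/5⌉ = 2 operators are needed.
Rivera and Jules alone can cover everything: Slot 1→Jules, Slot 2→Jules, Slot 3→Rivera, Slot 4→Rivera, Slot 5→Rivera, Slot 6→Jules, Slot 7→Jules.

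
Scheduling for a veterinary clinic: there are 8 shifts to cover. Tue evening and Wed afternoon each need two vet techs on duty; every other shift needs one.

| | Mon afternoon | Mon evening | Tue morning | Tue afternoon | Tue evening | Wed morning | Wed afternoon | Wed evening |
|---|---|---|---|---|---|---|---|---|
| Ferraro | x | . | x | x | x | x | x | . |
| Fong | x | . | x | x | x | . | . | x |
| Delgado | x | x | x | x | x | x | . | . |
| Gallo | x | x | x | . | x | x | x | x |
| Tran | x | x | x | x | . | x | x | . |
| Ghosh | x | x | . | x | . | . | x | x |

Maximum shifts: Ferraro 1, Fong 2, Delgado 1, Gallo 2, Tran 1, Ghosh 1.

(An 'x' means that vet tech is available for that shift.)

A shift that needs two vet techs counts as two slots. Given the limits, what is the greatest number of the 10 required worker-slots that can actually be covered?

8

Total capacity across all vet techs is 1+2+1+2+1+1 = 8, and 10 slots are needed, so at most 8 can be filled.
An assignment achieving 8: Mon evening→Delgado, Tue afternoon→Ghosh, Tue evening→Ferraro+Fong, Wed morning→Gallo, Wed afternoon→Gallo+Tran, Wed evening→Fong.
Loads: Ferraro 1/1, Fong 2/2, Delgado 1/1, Gallo 2/2, Tran 1/1, Ghosh 1/1.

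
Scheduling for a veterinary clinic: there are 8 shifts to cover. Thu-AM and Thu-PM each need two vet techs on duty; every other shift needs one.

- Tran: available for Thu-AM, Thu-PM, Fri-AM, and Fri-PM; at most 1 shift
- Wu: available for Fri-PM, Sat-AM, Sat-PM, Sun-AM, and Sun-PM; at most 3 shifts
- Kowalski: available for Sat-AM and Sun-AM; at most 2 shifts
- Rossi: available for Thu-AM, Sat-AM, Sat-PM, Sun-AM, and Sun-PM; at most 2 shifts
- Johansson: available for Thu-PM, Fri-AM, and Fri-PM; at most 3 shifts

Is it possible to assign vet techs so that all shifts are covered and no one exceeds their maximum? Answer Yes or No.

No

Total capacity is 11 and 10 slots are needed, so capacity alone doesn't rule it out.
Shifts {Thu-AM, Thu-PM} need 4 worker-slots in total, but the vet techs available for any of those shifts (Tran, Rossi, and Johansson) can supply at most 3 among them. So no valid schedule exists.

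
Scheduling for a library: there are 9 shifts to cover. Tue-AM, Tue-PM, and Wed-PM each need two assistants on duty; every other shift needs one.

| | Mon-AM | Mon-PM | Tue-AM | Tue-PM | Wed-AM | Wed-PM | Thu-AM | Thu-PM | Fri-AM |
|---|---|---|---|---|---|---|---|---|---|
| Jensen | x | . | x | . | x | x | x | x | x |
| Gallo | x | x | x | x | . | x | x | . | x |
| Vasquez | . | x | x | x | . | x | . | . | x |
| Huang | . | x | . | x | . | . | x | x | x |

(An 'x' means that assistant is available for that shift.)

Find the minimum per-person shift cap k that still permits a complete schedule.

3

With 4 assistants and 12 worker-slots to fill, someone must work at least ⌈12/4⌉ = 3 shifts, so k ≥ 3.
k = 3 works: Mon-AM→Jensen, Mon-PM→Gallo, Tue-AM→Gallo+Vasquez, Tue-PM→Vasquez+Huang, Wed-AM→Jensen, Wed-PM→Gallo+Vasquez, Thu-AM→Huang, Thu-PM→Jensen, Fri-AM→Huang.
Loads: Jensen 3, Gallo 3, Vasquez 3, Huang 3 — all ≤ 3.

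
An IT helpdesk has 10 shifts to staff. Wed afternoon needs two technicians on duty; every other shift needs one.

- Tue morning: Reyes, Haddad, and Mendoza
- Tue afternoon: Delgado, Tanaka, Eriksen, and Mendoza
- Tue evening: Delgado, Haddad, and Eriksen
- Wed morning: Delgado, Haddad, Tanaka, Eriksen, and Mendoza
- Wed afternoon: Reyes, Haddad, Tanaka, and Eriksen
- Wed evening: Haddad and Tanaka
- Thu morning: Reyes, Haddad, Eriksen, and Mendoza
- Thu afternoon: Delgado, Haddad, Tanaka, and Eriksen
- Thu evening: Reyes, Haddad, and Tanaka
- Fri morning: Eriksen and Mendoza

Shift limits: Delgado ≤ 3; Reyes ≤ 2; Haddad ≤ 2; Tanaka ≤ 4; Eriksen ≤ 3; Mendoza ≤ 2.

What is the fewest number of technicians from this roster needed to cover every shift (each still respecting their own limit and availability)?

4

11 slots to fill and no one can take more than 4, so at least ⌈11/4⌉ = 3 technicians are needed.
Any 3 technicians together have capacity at most 4+3+3 = 10 < 11 slots, so 3 can never suffice.
Delgado, Reyes, Tanaka, and Eriksen alone can cover everything: Tue morning→Reyes, Tue afternoon→Delgado, Tue evening→Delgado, Wed morning→Delgado, Wed afternoon→Tanaka+Eriksen, Wed evening→Tanaka, Thu morning→Reyes, Thu afternoon→Tanaka, Thu evening→Tanaka, Fri morning→Eriksen.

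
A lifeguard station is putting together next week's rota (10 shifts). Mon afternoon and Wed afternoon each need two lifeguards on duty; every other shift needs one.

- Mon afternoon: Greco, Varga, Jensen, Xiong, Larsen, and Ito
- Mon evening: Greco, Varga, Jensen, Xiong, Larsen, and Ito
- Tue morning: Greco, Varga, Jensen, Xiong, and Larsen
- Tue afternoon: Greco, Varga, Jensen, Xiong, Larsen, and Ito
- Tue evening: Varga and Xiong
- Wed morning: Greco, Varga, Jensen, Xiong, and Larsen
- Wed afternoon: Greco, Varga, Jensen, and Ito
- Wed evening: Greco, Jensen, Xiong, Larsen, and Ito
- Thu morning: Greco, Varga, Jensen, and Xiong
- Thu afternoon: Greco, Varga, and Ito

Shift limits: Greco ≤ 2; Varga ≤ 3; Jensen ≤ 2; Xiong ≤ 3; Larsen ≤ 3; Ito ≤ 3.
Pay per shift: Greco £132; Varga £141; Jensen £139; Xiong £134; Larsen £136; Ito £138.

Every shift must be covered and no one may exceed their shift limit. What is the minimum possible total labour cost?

Picking the cheapest available lifeguard for each shift independently would cost £1594, but that ignores the shift limits.
An optimal schedule: Mon afternoon→Larsen+Ito, Mon evening→Larsen, Tue morning→Xiong, Tue afternoon→Ito, Tue evening→Xiong, Wed morning→Xiong, Wed afternoon→Ito+Jensen, Wed evening→Larsen, Thu morning→Greco, Thu afternoon→Greco.
Total: 136 + 138 + 136 + 134 + 138 + 134 + 134 + 138 + 139 + 136 + 132 + 132 = £1627.

£1627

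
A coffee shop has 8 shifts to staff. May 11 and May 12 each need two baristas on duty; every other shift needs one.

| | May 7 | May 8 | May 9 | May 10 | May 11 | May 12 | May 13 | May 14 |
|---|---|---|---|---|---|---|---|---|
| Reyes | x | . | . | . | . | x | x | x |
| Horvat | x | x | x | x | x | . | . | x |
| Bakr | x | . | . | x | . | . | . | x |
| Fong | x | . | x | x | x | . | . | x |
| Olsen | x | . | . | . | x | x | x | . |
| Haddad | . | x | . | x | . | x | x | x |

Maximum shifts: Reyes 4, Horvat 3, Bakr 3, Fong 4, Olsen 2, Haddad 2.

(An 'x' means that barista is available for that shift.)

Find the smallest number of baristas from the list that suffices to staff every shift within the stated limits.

10 slots to fill and no one can take more than 4, so at least ⌈10/4⌉ = 3 baristas are needed.
No set of 3 baristas can cover every shift (each such set leaves at least one shift with no one available or exceeds a cap).
Reyes, Horvat, Bakr, and Olsen alone can cover everything: May 7→Reyes, May 8→Horvat, May 9→Horvat, May 10→Bakr, May 11→Horvat+Olsen, May 12→Reyes+Olsen, May 13→Reyes, May 14→Reyes.

4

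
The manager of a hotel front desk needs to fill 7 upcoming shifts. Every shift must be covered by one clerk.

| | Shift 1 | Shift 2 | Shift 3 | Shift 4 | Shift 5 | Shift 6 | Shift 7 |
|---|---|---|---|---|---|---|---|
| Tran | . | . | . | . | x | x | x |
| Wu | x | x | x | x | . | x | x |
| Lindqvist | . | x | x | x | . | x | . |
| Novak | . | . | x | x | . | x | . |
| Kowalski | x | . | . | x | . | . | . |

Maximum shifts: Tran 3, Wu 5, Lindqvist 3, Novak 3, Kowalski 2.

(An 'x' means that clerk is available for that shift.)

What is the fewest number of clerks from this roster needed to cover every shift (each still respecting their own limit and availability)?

2

7 slots to fill and no one can take more than 5, so at least ⌈7/5⌉ = 2 clerks are needed.
Tran and Wu alone can cover everything: Shift 1→Wu, Shift 2→Wu, Shift 3→Wu, Shift 4→Wu, Shift 5→Tran, Shift 6→Tran, Shift 7→Tran.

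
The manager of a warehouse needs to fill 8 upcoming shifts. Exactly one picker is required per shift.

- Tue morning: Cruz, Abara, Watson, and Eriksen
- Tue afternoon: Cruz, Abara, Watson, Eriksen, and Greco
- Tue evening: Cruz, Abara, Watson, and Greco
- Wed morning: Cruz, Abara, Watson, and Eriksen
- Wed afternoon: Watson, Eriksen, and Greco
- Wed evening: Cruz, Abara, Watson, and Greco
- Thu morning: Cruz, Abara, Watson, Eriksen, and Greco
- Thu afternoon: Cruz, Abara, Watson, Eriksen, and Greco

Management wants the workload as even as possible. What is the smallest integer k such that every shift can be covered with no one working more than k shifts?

2

With 5 pickers and 8 worker-slots to fill, someone must work at least ⌈8/5⌉ = 2 shifts, so k ≥ 2.
k = 2 works: Tue morning→Cruz, Tue afternoon→Watson, Tue evening→Cruz, Wed morning→Abara, Wed afternoon→Watson, Wed evening→Abara, Thu morning→Eriksen, Thu afternoon→Eriksen.
Loads: Cruz 2, Abara 2, Watson 2, Eriksen 2, Greco 0 — all ≤ 2.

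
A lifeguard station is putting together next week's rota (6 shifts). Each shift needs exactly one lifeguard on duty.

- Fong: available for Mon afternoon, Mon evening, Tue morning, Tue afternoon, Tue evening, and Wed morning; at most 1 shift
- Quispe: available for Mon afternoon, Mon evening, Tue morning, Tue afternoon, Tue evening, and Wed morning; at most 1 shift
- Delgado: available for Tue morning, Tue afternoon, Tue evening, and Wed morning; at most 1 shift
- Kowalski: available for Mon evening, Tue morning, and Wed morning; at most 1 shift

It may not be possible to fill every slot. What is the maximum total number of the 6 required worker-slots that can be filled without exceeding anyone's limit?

4

Total capacity across all lifeguards is 1+1+1+1 = 4, and 6 slots are needed, so at most 4 can be filled.
An assignment achieving 4: Mon afternoon→Fong, Mon evening→Quispe, Tue morning→Kowalski, Tue afternoon→Delgado.
Loads: Fong 1/1, Quispe 1/1, Delgado 1/1, Kowalski 1/1.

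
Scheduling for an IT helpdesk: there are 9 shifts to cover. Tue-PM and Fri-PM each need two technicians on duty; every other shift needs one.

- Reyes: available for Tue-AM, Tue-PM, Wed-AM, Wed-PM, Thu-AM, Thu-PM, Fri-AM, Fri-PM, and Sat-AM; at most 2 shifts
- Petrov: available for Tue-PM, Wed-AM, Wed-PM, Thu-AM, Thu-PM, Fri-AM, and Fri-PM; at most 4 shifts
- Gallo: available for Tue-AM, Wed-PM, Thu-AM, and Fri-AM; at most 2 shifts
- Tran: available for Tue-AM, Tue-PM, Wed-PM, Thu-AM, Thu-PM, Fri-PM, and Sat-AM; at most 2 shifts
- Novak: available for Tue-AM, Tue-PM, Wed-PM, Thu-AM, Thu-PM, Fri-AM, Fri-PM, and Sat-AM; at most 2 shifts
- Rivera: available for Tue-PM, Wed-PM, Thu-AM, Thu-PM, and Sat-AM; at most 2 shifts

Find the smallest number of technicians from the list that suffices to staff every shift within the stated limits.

11 slots to fill and no one can take more than 4, so at least ⌈11/4⌉ = 3 technicians are needed.
Any 4 technicians together have capacity at most 4+2+2+2 = 10 < 11 slots, so 4 can never suffice.
Reyes, Petrov, Gallo, Tran, and Novak alone can cover everything: Tue-AM→Gallo, Tue-PM→Tran+Novak, Wed-AM→Reyes, Wed-PM→Petrov, Thu-AM→Petrov, Thu-PM→Petrov, Fri-AM→Petrov, Fri-PM→Tran+Novak, Sat-AM→Reyes.

5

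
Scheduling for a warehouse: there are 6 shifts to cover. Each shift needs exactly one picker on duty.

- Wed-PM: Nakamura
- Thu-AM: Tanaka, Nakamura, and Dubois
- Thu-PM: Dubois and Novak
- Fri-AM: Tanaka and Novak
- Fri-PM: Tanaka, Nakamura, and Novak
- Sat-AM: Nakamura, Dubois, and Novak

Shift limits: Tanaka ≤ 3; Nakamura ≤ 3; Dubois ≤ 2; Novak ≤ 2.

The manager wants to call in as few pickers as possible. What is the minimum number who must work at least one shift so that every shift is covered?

6 slots to fill and no one can take more than 3, so at least ⌈6/3⌉ = 2 pickers are needed.
No set of 2 pickers can cover every shift (each such set leaves at least one shift with no one available or exceeds a cap).
Tanaka, Nakamura, and Dubois alone can cover everything: Wed-PM→Nakamura, Thu-AM→Tanaka, Thu-PM→Dubois, Fri-AM→Tanaka, Fri-PM→Tanaka, Sat-AM→Nakamura.

3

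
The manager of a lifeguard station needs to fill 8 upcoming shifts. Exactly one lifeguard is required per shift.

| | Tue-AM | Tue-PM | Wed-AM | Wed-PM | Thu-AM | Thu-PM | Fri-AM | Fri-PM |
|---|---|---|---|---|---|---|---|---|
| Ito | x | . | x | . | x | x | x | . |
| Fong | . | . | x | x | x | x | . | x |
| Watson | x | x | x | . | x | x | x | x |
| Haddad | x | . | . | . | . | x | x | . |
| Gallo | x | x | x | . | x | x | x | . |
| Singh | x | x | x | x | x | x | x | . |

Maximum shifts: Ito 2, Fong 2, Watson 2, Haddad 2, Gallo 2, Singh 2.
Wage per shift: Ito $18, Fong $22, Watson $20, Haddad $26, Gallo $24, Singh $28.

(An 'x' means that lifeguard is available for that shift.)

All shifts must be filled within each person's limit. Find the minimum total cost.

$168

Picking the cheapest available lifeguard for each shift independently would cost $152, but that ignores the shift limits.
An optimal schedule: Tue-AM→Ito, Tue-PM→Watson, Wed-AM→Ito, Wed-PM→Fong, Thu-AM→Fong, Thu-PM→Gallo, Fri-AM→Gallo, Fri-PM→Watson.
Total: 18 + 20 + 18 + 22 + 22 + 24 + 24 + 20 = $168.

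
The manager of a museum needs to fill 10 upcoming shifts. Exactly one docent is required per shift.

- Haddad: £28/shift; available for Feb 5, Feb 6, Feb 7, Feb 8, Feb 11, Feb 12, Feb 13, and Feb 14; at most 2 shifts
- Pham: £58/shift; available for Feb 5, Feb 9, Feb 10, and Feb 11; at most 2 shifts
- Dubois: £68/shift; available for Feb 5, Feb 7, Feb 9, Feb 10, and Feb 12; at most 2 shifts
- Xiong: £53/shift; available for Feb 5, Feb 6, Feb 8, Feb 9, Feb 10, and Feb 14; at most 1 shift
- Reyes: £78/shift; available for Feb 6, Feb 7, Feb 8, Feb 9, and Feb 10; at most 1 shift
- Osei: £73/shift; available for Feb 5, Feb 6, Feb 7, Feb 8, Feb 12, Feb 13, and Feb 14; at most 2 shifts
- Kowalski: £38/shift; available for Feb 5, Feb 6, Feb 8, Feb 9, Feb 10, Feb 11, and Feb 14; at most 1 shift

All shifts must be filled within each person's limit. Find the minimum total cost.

£545

Picking the cheapest available docent for each shift independently would cost £300, but that ignores the shift limits.
An optimal schedule: Feb 5→Osei, Feb 6→Xiong, Feb 7→Dubois, Feb 8→Osei, Feb 9→Pham, Feb 10→Pham, Feb 11→Haddad, Feb 12→Dubois, Feb 13→Haddad, Feb 14→Kowalski.
Total: 73 + 53 + 68 + 73 + 58 + 58 + 28 + 68 + 28 + 38 = £545.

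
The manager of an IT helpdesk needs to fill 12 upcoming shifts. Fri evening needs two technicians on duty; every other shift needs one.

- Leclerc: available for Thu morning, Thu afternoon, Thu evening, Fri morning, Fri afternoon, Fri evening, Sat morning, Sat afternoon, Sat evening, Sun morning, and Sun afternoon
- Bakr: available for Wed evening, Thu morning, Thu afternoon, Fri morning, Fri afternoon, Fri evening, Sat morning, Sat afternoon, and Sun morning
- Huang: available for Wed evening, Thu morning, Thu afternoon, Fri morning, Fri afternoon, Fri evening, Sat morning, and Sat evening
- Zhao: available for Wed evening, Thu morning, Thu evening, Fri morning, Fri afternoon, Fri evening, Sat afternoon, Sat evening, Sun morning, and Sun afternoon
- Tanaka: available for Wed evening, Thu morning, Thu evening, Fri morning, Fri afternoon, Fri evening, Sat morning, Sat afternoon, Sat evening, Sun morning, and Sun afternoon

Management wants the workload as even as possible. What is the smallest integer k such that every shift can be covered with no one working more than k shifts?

With 5 technicians and 13 worker-slots to fill, someone must work at least ⌈13/5⌉ = 3 shifts, so k ≥ 3.
k = 3 works: Wed evening→Bakr, Thu morning→Huang, Thu afternoon→Leclerc, Thu evening→Leclerc, Fri morning→Huang, Fri afternoon→Zhao, Fri evening→Zhao+Tanaka, Sat morning→Bakr, Sat afternoon→Bakr, Sat evening→Huang, Sun morning→Zhao, Sun afternoon→Leclerc.
Loads: Leclerc 3, Bakr 3, Huang 3, Zhao 3, Tanaka 1 — all ≤ 3.

3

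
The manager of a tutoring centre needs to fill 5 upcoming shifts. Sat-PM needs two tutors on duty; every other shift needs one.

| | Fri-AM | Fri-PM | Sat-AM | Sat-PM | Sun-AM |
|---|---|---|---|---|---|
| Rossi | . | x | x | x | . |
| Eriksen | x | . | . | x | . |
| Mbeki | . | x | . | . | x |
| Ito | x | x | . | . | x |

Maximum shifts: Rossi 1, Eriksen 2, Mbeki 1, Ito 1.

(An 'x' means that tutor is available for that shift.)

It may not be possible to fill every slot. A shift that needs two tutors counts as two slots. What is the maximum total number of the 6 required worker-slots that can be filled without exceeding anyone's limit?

5

Total capacity across all tutors is 1+2+1+1 = 5, and 6 slots are needed, so at most 5 can be filled.
An assignment achieving 5: Fri-AM→Eriksen, Fri-PM→Ito, Sat-AM→Rossi, Sat-PM→Eriksen, Sun-AM→Mbeki.
Loads: Rossi 1/1, Eriksen 2/2, Mbeki 1/1, Ito 1/1.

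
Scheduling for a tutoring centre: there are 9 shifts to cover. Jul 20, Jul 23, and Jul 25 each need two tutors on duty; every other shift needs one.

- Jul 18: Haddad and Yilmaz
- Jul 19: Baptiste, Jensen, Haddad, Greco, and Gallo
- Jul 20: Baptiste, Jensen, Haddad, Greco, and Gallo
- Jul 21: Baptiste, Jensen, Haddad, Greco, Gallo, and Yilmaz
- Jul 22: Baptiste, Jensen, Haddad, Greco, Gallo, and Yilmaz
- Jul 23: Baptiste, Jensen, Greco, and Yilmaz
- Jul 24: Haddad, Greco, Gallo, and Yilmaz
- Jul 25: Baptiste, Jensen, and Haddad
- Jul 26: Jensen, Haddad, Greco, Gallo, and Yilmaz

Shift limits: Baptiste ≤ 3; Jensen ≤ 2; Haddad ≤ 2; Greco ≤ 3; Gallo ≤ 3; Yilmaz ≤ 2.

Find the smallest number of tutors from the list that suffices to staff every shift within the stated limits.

5

12 slots to fill and no one can take more than 3, so at least ⌈12/3⌉ = 4 tutors are needed.
Any 4 tutors together have capacity at most 3+3+3+2 = 11 < 12 slots, so 4 can never suffice.
Baptiste, Jensen, Haddad, Greco, and Gallo alone can cover everything: Jul 18→Haddad, Jul 19→Baptiste, Jul 20→Greco+Gallo, Jul 21→Greco, Jul 22→Gallo, Jul 23→Baptiste+Jensen, Jul 24→Haddad, Jul 25→Baptiste+Jensen, Jul 26→Greco.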